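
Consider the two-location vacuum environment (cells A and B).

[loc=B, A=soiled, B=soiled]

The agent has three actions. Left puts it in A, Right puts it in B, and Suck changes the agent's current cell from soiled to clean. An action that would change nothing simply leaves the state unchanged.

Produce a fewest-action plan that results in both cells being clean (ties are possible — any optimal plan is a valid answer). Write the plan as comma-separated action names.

t=1 Suck ⇒ in B — A soiled, B clean
t=2 Left ⇒ in A — A soiled, B clean
t=3 Suck ⇒ in A — A clean, B clean
min 3: Suck B + move + Suck A

Suck, Left, Suck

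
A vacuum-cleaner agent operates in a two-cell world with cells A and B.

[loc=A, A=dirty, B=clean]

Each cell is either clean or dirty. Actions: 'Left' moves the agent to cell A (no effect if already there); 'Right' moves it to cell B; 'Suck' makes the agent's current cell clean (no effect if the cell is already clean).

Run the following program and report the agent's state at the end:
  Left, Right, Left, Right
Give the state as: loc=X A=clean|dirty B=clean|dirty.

loc=B A=dirty B=clean

[1] after Left: loc=A A=dirty B=clean
[2] after Right: loc=B A=dirty B=clean
[3] after Left: loc=A A=dirty B=clean
[4] after Right: loc=B A=dirty B=clean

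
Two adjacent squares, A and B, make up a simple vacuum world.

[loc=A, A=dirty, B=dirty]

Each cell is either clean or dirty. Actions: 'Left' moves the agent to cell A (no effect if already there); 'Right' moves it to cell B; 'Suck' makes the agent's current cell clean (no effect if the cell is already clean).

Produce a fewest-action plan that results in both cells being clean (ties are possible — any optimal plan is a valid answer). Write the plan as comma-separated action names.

1. Suck → in A — A clean, B dirty
2. Right → in B — A clean, B dirty
3. Suck → in B — A clean, B clean
min 3: Suck A + move + Suck B

Suck, Right, Suck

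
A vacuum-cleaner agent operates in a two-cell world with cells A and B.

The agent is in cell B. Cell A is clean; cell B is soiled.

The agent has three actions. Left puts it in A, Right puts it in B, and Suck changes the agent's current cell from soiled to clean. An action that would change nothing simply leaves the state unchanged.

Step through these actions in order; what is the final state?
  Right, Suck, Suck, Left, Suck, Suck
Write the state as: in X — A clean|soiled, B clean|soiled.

in A — A clean, B clean

1. Right → in B — A clean, B soiled
2. Suck → in B — A clean, B clean
3. Suck → in B — A clean, B clean
4. Left → in A — A clean, B clean
5. Suck → in A — A clean, B clean
6. Suck → in A — A clean, B clean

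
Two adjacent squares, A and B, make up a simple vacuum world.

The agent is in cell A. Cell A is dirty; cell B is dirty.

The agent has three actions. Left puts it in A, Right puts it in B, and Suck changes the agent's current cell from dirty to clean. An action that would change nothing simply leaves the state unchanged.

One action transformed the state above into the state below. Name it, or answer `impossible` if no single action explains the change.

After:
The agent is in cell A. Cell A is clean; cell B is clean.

impossible

try  Left: in A — A dirty, B dirty
try Right: in B — A dirty, B dirty
try  Suck: in A — A clean, B dirty
no single action produces the after-state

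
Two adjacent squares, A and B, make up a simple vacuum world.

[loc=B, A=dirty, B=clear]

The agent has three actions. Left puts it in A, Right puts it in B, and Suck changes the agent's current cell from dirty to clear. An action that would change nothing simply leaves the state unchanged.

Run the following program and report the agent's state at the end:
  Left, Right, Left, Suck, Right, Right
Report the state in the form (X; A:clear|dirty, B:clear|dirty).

(B; A:clear, B:clear)

Left (#1): (A; A:dirty, B:clear)
Right (#2): (B; A:dirty, B:clear)
Left (#3): (A; A:dirty, B:clear)
Suck (#4): (A; A:clear, B:clear)
Right (#5): (B; A:clear, B:clear)
Right (#6): (B; A:clear, B:clear)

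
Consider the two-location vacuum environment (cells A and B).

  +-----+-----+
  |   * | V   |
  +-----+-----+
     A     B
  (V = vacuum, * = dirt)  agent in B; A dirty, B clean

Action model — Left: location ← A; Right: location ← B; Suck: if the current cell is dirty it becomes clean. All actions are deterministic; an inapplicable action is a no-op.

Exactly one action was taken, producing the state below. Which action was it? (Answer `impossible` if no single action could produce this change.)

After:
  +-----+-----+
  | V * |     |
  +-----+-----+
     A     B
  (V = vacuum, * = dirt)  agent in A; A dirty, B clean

try  Left: (A; A:dirty, B:clean)  ← match
try Right: (B; A:dirty, B:clean)
try  Suck: (B; A:dirty, B:clean)

Left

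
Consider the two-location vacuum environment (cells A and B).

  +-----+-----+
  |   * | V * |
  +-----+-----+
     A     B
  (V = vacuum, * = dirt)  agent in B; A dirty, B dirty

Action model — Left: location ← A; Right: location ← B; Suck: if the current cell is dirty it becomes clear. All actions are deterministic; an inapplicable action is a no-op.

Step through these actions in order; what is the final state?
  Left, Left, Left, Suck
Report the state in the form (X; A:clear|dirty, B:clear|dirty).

1) do Left; now (A; A:dirty, B:dirty)
2) do Left; now (A; A:dirty, B:dirty)
3) do Left; now (A; A:dirty, B:dirty)
4) do Suck; now (A; A:clear, B:dirty)

(A; A:clear, B:dirty)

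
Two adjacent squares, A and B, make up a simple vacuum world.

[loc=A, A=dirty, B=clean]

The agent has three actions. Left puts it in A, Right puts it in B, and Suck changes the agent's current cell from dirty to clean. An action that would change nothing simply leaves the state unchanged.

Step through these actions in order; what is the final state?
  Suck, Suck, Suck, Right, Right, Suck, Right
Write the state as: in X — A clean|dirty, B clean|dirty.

[1] after Suck: in A — A clean, B clean
[2] after Suck: in A — A clean, B clean
[3] after Suck: in A — A clean, B clean
[4] after Right: in B — A clean, B clean
[5] after Right: in B — A clean, B clean
[6] after Suck: in B — A clean, B clean
[7] after Right: in B — A clean, B clean

in B — A clean, B clean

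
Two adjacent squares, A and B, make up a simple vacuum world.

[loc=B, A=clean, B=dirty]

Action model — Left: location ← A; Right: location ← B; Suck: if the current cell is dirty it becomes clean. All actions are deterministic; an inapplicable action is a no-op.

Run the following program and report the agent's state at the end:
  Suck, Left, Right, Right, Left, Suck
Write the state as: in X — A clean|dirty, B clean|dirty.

[1] after Suck: in B — A clean, B clean
[2] after Left: in A — A clean, B clean
[3] after Right: in B — A clean, B clean
[4] after Right: in B — A clean, B clean
[5] after Left: in A — A clean, B clean
[6] after Suck: in A — A clean, B clean

in A — A clean, B clean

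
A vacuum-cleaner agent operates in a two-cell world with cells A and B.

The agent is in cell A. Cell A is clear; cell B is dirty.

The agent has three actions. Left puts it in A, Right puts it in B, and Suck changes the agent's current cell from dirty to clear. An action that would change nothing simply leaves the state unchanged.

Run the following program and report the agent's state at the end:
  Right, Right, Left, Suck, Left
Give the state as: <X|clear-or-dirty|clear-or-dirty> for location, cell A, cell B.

<A|clear|dirty>

1. Right → <B|clear|dirty>
2. Right → <B|clear|dirty>
3. Left → <A|clear|dirty>
4. Suck → <A|clear|dirty>
5. Left → <A|clear|dirty>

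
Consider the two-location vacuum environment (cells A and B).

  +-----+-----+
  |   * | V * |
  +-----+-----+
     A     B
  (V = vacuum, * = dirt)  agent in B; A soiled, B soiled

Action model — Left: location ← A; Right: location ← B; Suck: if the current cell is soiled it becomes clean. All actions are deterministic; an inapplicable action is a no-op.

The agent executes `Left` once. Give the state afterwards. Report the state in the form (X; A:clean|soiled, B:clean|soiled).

(A; A:soiled, B:soiled)

start: (B; A:soiled, B:soiled)
1. Left → (A; A:soiled, B:soiled)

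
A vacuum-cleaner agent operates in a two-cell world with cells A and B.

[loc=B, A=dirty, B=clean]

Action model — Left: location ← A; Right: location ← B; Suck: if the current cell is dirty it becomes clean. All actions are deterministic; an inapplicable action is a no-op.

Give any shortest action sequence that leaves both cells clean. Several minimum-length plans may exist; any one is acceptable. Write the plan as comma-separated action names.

1. Left → (A; A:dirty, B:clean)
2. Suck → (A; A:clean, B:clean)
min 2: go A then Suck

Left, Suck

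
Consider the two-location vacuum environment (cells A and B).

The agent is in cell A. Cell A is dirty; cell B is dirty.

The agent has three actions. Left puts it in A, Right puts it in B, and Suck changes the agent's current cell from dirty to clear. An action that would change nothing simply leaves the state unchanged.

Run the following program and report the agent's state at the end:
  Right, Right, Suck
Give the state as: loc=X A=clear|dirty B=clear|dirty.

loc=B A=dirty B=clear

step 1/3 (Right): loc=B A=dirty B=dirty
step 2/3 (Right): loc=B A=dirty B=dirty
step 3/3 (Suck): loc=B A=dirty B=clear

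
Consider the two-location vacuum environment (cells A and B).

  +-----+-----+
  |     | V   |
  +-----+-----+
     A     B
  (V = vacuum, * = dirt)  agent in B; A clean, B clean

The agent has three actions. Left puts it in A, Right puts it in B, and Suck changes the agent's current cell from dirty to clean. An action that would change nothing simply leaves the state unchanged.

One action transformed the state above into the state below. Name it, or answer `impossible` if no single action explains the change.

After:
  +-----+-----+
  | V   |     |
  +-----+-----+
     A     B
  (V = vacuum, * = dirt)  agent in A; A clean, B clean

try  Left: (A; A:clean, B:clean)  ← match
try Right: (B; A:clean, B:clean)
try  Suck: (B; A:clean, B:clean)

Left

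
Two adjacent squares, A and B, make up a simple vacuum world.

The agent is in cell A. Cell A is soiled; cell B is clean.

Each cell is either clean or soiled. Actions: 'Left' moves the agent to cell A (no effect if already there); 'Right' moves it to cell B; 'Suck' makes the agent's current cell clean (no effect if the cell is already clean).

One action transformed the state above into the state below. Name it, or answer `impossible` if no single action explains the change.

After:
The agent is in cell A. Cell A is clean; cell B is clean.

Suck

try  Left: in A — A soiled, B clean
try Right: in B — A soiled, B clean
try  Suck: in A — A clean, B clean  ← match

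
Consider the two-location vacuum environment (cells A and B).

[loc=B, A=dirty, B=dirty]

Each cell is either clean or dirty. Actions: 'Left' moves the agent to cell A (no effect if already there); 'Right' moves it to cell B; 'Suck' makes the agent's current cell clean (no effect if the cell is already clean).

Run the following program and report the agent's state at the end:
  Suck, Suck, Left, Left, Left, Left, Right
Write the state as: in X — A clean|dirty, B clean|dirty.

in B — A dirty, B clean

step 1/7 (Suck): in B — A dirty, B clean
step 2/7 (Suck): in B — A dirty, B clean
step 3/7 (Left): in A — A dirty, B clean
step 4/7 (Left): in A — A dirty, B clean
step 5/7 (Left): in A — A dirty, B clean
step 6/7 (Left): in A — A dirty, B clean
step 7/7 (Right): in B — A dirty, B clean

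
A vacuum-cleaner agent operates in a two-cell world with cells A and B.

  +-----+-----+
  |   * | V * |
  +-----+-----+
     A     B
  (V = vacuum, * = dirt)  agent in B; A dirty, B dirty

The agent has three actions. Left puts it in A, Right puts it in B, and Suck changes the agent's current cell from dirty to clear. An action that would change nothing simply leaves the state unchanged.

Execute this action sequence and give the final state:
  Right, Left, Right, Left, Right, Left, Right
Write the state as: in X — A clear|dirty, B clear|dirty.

step 1/7 (Right): in B — A dirty, B dirty
step 2/7 (Left): in A — A dirty, B dirty
step 3/7 (Right): in B — A dirty, B dirty
step 4/7 (Left): in A — A dirty, B dirty
step 5/7 (Right): in B — A dirty, B dirty
step 6/7 (Left): in A — A dirty, B dirty
step 7/7 (Right): in B — A dirty, B dirty

in B — A dirty, B dirty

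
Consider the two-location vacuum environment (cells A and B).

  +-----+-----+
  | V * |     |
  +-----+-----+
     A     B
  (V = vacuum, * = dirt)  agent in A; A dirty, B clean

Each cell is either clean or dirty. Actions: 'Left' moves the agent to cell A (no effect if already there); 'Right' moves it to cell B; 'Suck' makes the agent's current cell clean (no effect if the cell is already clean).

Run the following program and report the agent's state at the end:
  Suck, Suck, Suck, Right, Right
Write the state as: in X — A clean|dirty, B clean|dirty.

in B — A clean, B clean

step 1/5 (Suck): in A — A clean, B clean
step 2/5 (Suck): in A — A clean, B clean
step 3/5 (Suck): in A — A clean, B clean
step 4/5 (Right): in B — A clean, B clean
step 5/5 (Right): in B — A clean, B clean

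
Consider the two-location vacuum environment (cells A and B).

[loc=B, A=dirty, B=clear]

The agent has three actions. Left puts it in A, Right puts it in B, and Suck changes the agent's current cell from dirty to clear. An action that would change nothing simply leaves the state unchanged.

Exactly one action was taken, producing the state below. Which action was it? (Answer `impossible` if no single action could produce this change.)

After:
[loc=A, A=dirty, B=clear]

try  Left: in A — A dirty, B clear  ← match
try Right: in B — A dirty, B clear
try  Suck: in B — A dirty, B clear

Left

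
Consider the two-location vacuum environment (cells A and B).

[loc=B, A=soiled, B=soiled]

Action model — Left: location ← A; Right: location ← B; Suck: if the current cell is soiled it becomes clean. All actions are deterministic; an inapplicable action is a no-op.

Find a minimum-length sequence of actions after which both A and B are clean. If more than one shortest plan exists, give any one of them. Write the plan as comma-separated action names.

[1] after Suck: (B; A:soiled, B:clean)
[2] after Left: (A; A:soiled, B:clean)
[3] after Suck: (A; A:clean, B:clean)
min 3: Suck B + move + Suck A

Suck, Left, Suck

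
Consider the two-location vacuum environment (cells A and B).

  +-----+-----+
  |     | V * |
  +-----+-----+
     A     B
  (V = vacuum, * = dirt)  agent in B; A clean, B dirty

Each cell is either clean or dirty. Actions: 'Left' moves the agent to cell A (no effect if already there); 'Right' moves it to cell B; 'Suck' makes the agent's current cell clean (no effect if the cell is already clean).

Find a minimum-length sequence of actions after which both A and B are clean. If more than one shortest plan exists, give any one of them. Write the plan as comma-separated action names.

1) do Suck; now loc=B A=clean B=clean
min 1: B is dirty, one Suck

Suck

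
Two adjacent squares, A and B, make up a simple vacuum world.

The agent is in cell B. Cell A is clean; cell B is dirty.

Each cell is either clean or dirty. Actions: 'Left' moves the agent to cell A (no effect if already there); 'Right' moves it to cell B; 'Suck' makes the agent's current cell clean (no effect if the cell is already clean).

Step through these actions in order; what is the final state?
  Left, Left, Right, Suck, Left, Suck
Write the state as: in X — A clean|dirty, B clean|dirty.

Left (#1): in A — A clean, B dirty
Left (#2): in A — A clean, B dirty
Right (#3): in B — A clean, B dirty
Suck (#4): in B — A clean, B clean
Left (#5): in A — A clean, B clean
Suck (#6): in A — A clean, B clean

in A — A clean, B clean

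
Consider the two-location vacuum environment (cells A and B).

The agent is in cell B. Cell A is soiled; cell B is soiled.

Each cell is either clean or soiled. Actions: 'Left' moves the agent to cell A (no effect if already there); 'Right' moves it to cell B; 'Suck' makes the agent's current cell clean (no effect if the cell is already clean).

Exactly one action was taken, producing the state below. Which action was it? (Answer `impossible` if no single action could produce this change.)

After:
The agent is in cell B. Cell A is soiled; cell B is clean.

try  Left: in A — A soiled, B soiled
try Right: in B — A soiled, B soiled
try  Suck: in B — A soiled, B clean  ← match

Suck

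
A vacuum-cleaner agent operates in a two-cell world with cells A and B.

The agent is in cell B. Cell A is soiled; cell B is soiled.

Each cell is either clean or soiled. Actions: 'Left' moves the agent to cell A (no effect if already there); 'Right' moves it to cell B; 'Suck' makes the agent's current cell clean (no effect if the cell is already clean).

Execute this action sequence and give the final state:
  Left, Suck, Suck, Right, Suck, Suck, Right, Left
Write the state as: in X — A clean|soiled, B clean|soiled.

in A — A clean, B clean

step 1/8 (Left): in A — A soiled, B soiled
step 2/8 (Suck): in A — A clean, B soiled
step 3/8 (Suck): in A — A clean, B soiled
step 4/8 (Right): in B — A clean, B soiled
step 5/8 (Suck): in B — A clean, B clean
step 6/8 (Suck): in B — A clean, B clean
step 7/8 (Right): in B — A clean, B clean
step 8/8 (Left): in A — A clean, B clean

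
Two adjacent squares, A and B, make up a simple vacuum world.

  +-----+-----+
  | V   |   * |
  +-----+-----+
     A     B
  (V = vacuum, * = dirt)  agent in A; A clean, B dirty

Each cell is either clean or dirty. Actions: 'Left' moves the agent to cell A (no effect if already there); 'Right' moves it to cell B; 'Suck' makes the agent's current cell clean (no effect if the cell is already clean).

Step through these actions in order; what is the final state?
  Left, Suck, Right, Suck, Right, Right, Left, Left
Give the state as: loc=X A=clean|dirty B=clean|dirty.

loc=A A=clean B=clean

1. Left → loc=A A=clean B=dirty
2. Suck → loc=A A=clean B=dirty
3. Right → loc=B A=clean B=dirty
4. Suck → loc=B A=clean B=clean
5. Right → loc=B A=clean B=clean
6. Right → loc=B A=clean B=clean
7. Left → loc=A A=clean B=clean
8. Left → loc=A A=clean B=clean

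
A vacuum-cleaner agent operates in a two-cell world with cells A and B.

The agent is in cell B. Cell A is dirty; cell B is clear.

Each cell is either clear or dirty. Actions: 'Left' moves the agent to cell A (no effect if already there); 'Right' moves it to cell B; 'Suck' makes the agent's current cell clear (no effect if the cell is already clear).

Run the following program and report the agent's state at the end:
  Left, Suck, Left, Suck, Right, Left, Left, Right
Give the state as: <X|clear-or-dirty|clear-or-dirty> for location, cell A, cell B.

<B|clear|clear>

[1] after Left: <A|dirty|clear>
[2] after Suck: <A|clear|clear>
[3] after Left: <A|clear|clear>
[4] after Suck: <A|clear|clear>
[5] after Right: <B|clear|clear>
[6] after Left: <A|clear|clear>
[7] after Left: <A|clear|clear>
[8] after Right: <B|clear|clear>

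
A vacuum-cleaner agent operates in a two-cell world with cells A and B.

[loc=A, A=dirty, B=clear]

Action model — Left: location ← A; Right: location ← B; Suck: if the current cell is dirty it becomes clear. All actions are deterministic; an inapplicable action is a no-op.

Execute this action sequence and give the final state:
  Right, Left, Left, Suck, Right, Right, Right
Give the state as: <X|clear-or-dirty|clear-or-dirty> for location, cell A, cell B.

<B|clear|clear>

step 1/7 (Right): <B|dirty|clear>
step 2/7 (Left): <A|dirty|clear>
step 3/7 (Left): <A|dirty|clear>
step 4/7 (Suck): <A|clear|clear>
step 5/7 (Right): <B|clear|clear>
step 6/7 (Right): <B|clear|clear>
step 7/7 (Right): <B|clear|clear>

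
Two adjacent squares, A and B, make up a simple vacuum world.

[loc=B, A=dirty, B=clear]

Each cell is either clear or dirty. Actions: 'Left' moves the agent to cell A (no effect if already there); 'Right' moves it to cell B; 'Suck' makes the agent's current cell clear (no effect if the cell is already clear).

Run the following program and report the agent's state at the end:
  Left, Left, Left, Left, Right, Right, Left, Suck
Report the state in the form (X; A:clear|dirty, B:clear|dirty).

(A; A:clear, B:clear)

1) do Left; now (A; A:dirty, B:clear)
2) do Left; now (A; A:dirty, B:clear)
3) do Left; now (A; A:dirty, B:clear)
4) do Left; now (A; A:dirty, B:clear)
5) do Right; now (B; A:dirty, B:clear)
6) do Right; now (B; A:dirty, B:clear)
7) do Left; now (A; A:dirty, B:clear)
8) do Suck; now (A; A:clear, B:clear)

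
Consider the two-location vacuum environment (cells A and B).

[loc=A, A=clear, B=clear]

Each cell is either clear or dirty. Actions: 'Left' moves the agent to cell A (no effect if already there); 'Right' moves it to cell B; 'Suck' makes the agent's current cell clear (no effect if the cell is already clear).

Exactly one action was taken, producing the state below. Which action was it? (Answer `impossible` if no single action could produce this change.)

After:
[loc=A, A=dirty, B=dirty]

impossible

try  Left: in A — A clear, B clear
try Right: in B — A clear, B clear
try  Suck: in A — A clear, B clear
no single action produces the after-state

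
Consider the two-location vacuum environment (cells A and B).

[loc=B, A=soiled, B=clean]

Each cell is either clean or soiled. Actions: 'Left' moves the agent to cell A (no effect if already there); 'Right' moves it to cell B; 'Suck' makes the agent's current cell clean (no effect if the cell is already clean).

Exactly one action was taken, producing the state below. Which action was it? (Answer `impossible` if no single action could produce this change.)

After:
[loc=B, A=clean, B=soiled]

impossible

try  Left: loc=A A=soiled B=clean
try Right: loc=B A=soiled B=clean
try  Suck: loc=B A=soiled B=clean
no single action produces the after-state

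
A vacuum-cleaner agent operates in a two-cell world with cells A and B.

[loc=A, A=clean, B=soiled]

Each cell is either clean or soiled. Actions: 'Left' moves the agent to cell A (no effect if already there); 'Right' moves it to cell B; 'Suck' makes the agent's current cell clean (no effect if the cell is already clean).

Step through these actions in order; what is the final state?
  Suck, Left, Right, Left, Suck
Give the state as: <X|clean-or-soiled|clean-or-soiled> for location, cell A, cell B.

[1] after Suck: <A|clean|soiled>
[2] after Left: <A|clean|soiled>
[3] after Right: <B|clean|soiled>
[4] after Left: <A|clean|soiled>
[5] after Suck: <A|clean|soiled>

<A|clean|soiled>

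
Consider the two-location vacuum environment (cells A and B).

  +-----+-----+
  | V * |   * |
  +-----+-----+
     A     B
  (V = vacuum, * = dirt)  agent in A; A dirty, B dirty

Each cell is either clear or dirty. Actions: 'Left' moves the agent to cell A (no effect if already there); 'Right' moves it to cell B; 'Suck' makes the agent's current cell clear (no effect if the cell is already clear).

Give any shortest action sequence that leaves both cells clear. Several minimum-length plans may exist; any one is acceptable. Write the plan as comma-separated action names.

1) do Suck; now <A|clear|dirty>
2) do Right; now <B|clear|dirty>
3) do Suck; now <B|clear|clear>
min 3: Suck A + move + Suck B

Suck, Right, Suck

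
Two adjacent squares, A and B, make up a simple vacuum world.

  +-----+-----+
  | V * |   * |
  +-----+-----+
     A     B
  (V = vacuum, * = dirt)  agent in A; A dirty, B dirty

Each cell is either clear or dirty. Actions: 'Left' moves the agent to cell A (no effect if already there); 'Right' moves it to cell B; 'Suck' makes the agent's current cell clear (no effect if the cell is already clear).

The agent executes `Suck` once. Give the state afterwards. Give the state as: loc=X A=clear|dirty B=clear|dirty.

loc=A A=clear B=dirty

start: loc=A A=dirty B=dirty
1. Suck → loc=A A=clear B=dirty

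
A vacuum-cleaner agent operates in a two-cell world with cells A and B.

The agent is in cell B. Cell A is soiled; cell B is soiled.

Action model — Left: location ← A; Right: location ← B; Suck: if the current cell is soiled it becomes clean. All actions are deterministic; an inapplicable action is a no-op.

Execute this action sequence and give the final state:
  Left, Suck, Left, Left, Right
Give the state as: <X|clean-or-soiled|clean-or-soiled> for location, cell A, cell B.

step 1/5 (Left): <A|soiled|soiled>
step 2/5 (Suck): <A|clean|soiled>
step 3/5 (Left): <A|clean|soiled>
step 4/5 (Left): <A|clean|soiled>
step 5/5 (Right): <B|clean|soiled>

<B|clean|soiled>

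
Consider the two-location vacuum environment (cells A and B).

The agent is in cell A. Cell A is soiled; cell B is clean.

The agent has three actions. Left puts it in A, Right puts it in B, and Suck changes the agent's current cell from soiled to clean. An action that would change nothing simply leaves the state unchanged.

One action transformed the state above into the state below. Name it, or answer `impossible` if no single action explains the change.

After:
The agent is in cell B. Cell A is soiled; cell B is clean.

Right

try  Left: (A; A:soiled, B:clean)
try Right: (B; A:soiled, B:clean)  ← match
try  Suck: (A; A:clean, B:clean)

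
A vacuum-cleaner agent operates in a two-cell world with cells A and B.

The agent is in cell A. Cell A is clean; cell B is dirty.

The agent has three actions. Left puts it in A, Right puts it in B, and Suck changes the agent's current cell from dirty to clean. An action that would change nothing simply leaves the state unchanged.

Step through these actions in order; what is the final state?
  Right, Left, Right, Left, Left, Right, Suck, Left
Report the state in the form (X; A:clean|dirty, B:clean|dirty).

t=1 Right ⇒ (B; A:clean, B:dirty)
t=2 Left ⇒ (A; A:clean, B:dirty)
t=3 Right ⇒ (B; A:clean, B:dirty)
t=4 Left ⇒ (A; A:clean, B:dirty)
t=5 Left ⇒ (A; A:clean, B:dirty)
t=6 Right ⇒ (B; A:clean, B:dirty)
t=7 Suck ⇒ (B; A:clean, B:clean)
t=8 Left ⇒ (A; A:clean, B:clean)

(A; A:clean, B:clean)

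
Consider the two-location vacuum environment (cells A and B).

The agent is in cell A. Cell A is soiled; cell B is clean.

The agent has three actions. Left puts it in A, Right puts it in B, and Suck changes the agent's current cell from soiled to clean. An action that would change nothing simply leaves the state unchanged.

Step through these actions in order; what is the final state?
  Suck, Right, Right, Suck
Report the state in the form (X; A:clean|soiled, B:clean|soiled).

(B; A:clean, B:clean)

step 1/4 (Suck): (A; A:clean, B:clean)
step 2/4 (Right): (B; A:clean, B:clean)
step 3/4 (Right): (B; A:clean, B:clean)
step 4/4 (Suck): (B; A:clean, B:clean)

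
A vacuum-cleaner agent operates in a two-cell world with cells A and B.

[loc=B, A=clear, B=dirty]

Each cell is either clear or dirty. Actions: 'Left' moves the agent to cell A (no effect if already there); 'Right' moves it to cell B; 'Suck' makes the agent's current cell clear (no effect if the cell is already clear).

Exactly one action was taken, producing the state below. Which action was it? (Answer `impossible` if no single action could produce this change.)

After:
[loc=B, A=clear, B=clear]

try  Left: in A — A clear, B dirty
try Right: in B — A clear, B dirty
try  Suck: in B — A clear, B clear  ← match

Suck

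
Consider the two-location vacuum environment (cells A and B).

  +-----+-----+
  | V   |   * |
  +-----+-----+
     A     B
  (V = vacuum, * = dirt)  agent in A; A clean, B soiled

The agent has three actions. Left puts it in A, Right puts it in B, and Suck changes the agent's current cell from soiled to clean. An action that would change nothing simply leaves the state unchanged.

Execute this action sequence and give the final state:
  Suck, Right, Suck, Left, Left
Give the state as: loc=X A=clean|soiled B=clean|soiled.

[1] after Suck: loc=A A=clean B=soiled
[2] after Right: loc=B A=clean B=soiled
[3] after Suck: loc=B A=clean B=clean
[4] after Left: loc=A A=clean B=clean
[5] after Left: loc=A A=clean B=clean

loc=A A=clean B=clean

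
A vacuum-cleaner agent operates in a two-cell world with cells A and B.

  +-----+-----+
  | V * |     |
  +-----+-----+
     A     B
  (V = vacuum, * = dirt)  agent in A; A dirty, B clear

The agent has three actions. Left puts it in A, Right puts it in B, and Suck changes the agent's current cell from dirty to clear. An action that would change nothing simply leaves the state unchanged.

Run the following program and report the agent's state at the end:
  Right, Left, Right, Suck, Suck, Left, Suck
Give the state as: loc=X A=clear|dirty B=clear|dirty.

1) do Right; now loc=B A=dirty B=clear
2) do Left; now loc=A A=dirty B=clear
3) do Right; now loc=B A=dirty B=clear
4) do Suck; now loc=B A=dirty B=clear
5) do Suck; now loc=B A=dirty B=clear
6) do Left; now loc=A A=dirty B=clear
7) do Suck; now loc=A A=clear B=clear

loc=A A=clear B=clear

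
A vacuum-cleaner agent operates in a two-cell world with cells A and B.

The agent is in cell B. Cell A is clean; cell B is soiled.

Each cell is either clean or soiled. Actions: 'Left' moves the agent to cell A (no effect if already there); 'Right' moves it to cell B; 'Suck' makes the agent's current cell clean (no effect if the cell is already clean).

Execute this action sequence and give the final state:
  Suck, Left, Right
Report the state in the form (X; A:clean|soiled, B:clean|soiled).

(B; A:clean, B:clean)

step 1/3 (Suck): (B; A:clean, B:clean)
step 2/3 (Left): (A; A:clean, B:clean)
step 3/3 (Right): (B; A:clean, B:clean)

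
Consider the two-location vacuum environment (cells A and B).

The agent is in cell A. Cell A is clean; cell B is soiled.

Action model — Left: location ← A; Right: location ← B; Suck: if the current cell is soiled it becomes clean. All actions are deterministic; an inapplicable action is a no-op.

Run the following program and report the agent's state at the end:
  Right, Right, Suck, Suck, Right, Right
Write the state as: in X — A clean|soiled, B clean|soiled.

in B — A clean, B clean

1) do Right; now in B — A clean, B soiled
2) do Right; now in B — A clean, B soiled
3) do Suck; now in B — A clean, B clean
4) do Suck; now in B — A clean, B clean
5) do Right; now in B — A clean, B clean
6) do Right; now in B — A clean, B clean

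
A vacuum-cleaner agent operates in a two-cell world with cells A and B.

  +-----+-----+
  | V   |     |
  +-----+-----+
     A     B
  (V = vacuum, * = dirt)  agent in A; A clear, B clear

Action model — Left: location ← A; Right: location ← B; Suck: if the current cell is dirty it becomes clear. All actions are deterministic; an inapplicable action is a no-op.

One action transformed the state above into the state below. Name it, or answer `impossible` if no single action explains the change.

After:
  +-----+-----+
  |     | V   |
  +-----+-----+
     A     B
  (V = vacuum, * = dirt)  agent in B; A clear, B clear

try  Left: loc=A A=clear B=clear
try Right: loc=B A=clear B=clear  ← match
try  Suck: loc=A A=clear B=clear

Right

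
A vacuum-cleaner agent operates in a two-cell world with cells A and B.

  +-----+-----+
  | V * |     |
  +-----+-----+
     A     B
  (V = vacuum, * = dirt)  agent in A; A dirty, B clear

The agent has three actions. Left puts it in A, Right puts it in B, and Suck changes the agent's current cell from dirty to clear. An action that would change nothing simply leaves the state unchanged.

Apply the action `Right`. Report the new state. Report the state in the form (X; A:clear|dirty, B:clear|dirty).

start: (A; A:dirty, B:clear)
step 1/1 (Right): (B; A:dirty, B:clear)

(B; A:dirty, B:clear)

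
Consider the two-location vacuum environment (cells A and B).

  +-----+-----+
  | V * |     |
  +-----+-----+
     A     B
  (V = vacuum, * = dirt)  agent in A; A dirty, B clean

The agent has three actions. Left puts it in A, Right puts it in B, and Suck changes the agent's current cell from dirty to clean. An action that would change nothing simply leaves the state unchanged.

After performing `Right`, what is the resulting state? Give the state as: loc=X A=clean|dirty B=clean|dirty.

loc=B A=dirty B=clean

start: loc=A A=dirty B=clean
1. Right → loc=B A=dirty B=clean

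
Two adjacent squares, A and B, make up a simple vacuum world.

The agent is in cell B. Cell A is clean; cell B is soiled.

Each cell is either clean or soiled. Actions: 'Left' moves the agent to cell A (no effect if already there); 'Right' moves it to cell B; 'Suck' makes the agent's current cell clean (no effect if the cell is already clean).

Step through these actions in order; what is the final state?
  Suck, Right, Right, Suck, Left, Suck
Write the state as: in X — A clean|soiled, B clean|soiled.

in A — A clean, B clean

1) do Suck; now in B — A clean, B clean
2) do Right; now in B — A clean, B clean
3) do Right; now in B — A clean, B clean
4) do Suck; now in B — A clean, B clean
5) do Left; now in A — A clean, B clean
6) do Suck; now in A — A clean, B clean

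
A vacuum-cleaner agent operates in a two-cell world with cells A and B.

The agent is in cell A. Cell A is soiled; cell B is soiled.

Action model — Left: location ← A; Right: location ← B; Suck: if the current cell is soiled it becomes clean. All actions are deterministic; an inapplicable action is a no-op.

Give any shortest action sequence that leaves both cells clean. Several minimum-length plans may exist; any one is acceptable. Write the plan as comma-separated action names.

1) do Suck; now <A|clean|soiled>
2) do Right; now <B|clean|soiled>
3) do Suck; now <B|clean|clean>
min 3: Suck A + move + Suck B

Suck, Right, Suck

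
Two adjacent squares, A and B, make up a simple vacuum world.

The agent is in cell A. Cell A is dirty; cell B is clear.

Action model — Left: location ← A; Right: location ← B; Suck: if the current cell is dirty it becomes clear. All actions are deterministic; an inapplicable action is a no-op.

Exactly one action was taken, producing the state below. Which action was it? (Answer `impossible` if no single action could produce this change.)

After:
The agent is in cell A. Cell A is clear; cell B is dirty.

try  Left: <A|dirty|clear>
try Right: <B|dirty|clear>
try  Suck: <A|clear|clear>
no single action produces the after-state

impossible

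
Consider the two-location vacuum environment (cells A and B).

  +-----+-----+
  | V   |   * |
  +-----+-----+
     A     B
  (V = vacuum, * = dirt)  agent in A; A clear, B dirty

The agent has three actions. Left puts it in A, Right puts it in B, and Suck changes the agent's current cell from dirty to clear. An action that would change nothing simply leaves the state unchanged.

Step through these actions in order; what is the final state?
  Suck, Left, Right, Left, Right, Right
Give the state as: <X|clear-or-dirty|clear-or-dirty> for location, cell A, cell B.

<B|clear|dirty>

1. Suck → <A|clear|dirty>
2. Left → <A|clear|dirty>
3. Right → <B|clear|dirty>
4. Left → <A|clear|dirty>
5. Right → <B|clear|dirty>
6. Right → <B|clear|dirty>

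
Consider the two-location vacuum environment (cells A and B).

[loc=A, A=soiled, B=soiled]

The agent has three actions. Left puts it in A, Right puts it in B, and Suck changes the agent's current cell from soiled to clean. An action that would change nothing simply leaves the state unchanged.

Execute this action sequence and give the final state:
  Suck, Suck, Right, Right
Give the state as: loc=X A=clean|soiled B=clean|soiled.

step 1/4 (Suck): loc=A A=clean B=soiled
step 2/4 (Suck): loc=A A=clean B=soiled
step 3/4 (Right): loc=B A=clean B=soiled
step 4/4 (Right): loc=B A=clean B=soiled

loc=B A=clean B=soiled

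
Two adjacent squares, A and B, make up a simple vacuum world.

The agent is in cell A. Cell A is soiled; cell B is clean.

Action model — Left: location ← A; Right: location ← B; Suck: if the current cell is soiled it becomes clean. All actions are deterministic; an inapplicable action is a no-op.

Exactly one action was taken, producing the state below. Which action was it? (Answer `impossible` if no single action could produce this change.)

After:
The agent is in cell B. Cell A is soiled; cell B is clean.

Right

try  Left: <A|soiled|clean>
try Right: <B|soiled|clean>  ← match
try  Suck: <A|clean|clean>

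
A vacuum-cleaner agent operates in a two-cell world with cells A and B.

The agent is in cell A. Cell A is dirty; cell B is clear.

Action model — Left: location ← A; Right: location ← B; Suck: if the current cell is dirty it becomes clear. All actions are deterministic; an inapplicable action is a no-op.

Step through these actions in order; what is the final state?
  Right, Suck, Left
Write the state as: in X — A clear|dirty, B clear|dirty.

in A — A dirty, B clear

Right (#1): in B — A dirty, B clear
Suck (#2): in B — A dirty, B clear
Left (#3): in A — A dirty, B clear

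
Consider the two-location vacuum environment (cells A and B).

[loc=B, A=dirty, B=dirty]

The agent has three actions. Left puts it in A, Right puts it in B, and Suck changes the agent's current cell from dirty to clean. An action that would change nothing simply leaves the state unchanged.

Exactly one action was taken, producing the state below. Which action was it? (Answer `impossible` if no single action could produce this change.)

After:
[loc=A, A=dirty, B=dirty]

Left

try  Left: (A; A:dirty, B:dirty)  ← match
try Right: (B; A:dirty, B:dirty)
try  Suck: (B; A:dirty, B:clean)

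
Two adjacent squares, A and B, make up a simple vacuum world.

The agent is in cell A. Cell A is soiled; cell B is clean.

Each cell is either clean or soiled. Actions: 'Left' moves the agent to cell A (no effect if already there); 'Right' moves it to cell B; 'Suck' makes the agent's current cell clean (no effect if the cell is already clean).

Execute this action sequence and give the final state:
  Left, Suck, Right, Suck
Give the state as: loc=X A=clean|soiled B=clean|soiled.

loc=B A=clean B=clean

Left (#1): loc=A A=soiled B=clean
Suck (#2): loc=A A=clean B=clean
Right (#3): loc=B A=clean B=clean
Suck (#4): loc=B A=clean B=clean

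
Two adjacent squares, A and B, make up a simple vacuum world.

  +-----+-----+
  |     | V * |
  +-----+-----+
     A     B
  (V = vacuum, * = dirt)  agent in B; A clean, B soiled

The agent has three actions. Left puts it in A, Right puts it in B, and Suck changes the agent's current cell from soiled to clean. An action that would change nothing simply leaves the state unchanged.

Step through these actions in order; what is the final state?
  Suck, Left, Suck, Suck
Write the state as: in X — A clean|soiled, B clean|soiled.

[1] after Suck: in B — A clean, B clean
[2] after Left: in A — A clean, B clean
[3] after Suck: in A — A clean, B clean
[4] after Suck: in A — A clean, B clean

in A — A clean, B clean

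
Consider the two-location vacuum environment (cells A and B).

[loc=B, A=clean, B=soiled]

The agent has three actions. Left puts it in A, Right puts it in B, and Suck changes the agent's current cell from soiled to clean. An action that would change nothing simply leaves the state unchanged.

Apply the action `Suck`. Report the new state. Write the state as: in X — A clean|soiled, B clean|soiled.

start: in B — A clean, B soiled
step 1/1 (Suck): in B — A clean, B clean

in B — A clean, B clean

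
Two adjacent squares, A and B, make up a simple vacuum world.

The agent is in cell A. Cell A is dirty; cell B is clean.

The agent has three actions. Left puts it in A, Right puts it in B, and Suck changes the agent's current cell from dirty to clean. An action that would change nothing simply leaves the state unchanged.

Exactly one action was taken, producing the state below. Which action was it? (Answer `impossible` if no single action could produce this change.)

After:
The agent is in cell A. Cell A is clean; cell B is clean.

Suck

try  Left: in A — A dirty, B clean
try Right: in B — A dirty, B clean
try  Suck: in A — A clean, B clean  ← match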